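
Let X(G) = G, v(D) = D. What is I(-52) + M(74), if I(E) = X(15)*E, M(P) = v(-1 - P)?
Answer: -855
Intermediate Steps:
M(P) = -1 - P
I(E) = 15*E
I(-52) + M(74) = 15*(-52) + (-1 - 1*74) = -780 + (-1 - 74) = -780 - 75 = -855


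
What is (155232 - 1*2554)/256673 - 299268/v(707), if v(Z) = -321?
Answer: 25621008334/27464011 ≈ 932.89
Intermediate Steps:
(155232 - 1*2554)/256673 - 299268/v(707) = (155232 - 1*2554)/256673 - 299268/(-321) = (155232 - 2554)*(1/256673) - 299268*(-1/321) = 152678*(1/256673) + 99756/107 = 152678/256673 + 99756/107 = 25621008334/27464011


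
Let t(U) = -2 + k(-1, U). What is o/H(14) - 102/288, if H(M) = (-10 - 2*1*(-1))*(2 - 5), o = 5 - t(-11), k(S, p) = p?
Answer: 19/48 ≈ 0.39583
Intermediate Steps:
t(U) = -2 + U
o = 18 (o = 5 - (-2 - 11) = 5 - 1*(-13) = 5 + 13 = 18)
H(M) = 24 (H(M) = (-10 - 2*(-1))*(-3) = (-10 + 2)*(-3) = -8*(-3) = 24)
o/H(14) - 102/288 = 18/24 - 102/288 = 18*(1/24) - 102*1/288 = ¾ - 17/48 = 19/48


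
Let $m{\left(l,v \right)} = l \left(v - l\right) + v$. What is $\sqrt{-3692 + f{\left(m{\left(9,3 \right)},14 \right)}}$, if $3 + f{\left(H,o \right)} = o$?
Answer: $3 i \sqrt{409} \approx 60.671 i$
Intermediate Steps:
$m{\left(l,v \right)} = v + l \left(v - l\right)$
$f{\left(H,o \right)} = -3 + o$
$\sqrt{-3692 + f{\left(m{\left(9,3 \right)},14 \right)}} = \sqrt{-3692 + \left(-3 + 14\right)} = \sqrt{-3692 + 11} = \sqrt{-3681} = 3 i \sqrt{409}$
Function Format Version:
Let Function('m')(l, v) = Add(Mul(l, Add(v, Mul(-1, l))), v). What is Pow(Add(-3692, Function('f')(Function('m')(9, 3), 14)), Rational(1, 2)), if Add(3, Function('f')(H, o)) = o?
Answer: Mul(3, I, Pow(409, Rational(1, 2))) ≈ Mul(60.671, I)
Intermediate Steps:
Function('m')(l, v) = Add(v, Mul(l, Add(v, Mul(-1, l))))
Function('f')(H, o) = Add(-3, o)
Pow(Add(-3692, Function('f')(Function('m')(9, 3), 14)), Rational(1, 2)) = Pow(Add(-3692, Add(-3, 14)), Rational(1, 2)) = Pow(Add(-3692, 11), Rational(1, 2)) = Pow(-3681, Rational(1, 2)) = Mul(3, I, Pow(409, Rational(1, 2)))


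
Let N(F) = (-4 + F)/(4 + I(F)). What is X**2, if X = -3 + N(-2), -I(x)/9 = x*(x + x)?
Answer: 9801/1156 ≈ 8.4784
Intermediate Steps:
I(x) = -18*x**2 (I(x) = -9*x*(x + x) = -9*x*2*x = -18*x**2)
N(F) = (-4 + F)/(4 - 18*F**2)
X = -99/34 (X = -3 + (4 - 1*(-2))/(2*(-2 + 9*(-2)**2)) = -3 + (4 + 2)/(2*(-2 + 9*4)) = -3 + (1/2)*6/(-2 + 36) = -3 + (1/2)*6/34 = -3 + (1/2)*(1/34)*6 = -3 + 3/34 = -99/34 ≈ -2.9118)
X**2 = (-99/34)**2 = 9801/1156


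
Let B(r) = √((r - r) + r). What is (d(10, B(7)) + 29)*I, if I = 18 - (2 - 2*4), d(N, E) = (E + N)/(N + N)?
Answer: 708 + 6*√7/5 ≈ 711.17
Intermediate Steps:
B(r) = √r (B(r) = √(0 + r) = √r)
d(N, E) = (E + N)/(2*N) (d(N, E) = (E + N)/((2*N)) = (E + N)*(1/(2*N)) = (E + N)/(2*N))
I = 24 (I = 18 - (2 - 8) = 18 - 1*(-6) = 18 + 6 = 24)
(d(10, B(7)) + 29)*I = ((½)*(√7 + 10)/10 + 29)*24 = ((½)*(⅒)*(10 + √7) + 29)*24 = ((½ + √7/20) + 29)*24 = (59/2 + √7/20)*24 = 708 + 6*√7/5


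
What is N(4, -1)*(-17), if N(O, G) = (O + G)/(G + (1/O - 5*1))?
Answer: 204/23 ≈ 8.8696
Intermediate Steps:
N(O, G) = (G + O)/(-5 + G + 1/O) (N(O, G) = (G + O)/(G + (1/O - 5)) = (G + O)/(G + (-5 + 1/O)) = (G + O)/(-5 + G + 1/O))
N(4, -1)*(-17) = (4*(-1 + 4)/(1 - 5*4 - 1*4))*(-17) = (4*3/(1 - 20 - 4))*(-17) = (4*3/(-23))*(-17) = (4*(-1/23)*3)*(-17) = -12/23*(-17) = 204/23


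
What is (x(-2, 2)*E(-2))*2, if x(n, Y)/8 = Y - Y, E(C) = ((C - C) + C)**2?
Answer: 0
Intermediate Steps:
E(C) = C**2 (E(C) = (0 + C)**2 = C**2)
x(n, Y) = 0 (x(n, Y) = 8*(Y - Y) = 8*0 = 0)
(x(-2, 2)*E(-2))*2 = (0*(-2)**2)*2 = (0*4)*2 = 0*2 = 0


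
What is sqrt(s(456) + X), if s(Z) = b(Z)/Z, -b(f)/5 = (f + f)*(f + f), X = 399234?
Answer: 3*sqrt(43346) ≈ 624.59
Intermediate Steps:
b(f) = -20*f**2 (b(f) = -5*(f + f)*(f + f) = -5*2*f*2*f = -20*f**2)
s(Z) = -20*Z (s(Z) = (-20*Z**2)/Z = -20*Z)
sqrt(s(456) + X) = sqrt(-20*456 + 399234) = sqrt(-9120 + 399234) = sqrt(390114) = 3*sqrt(43346)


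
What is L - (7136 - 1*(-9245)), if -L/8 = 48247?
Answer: -402357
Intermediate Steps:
L = -385976 (L = -8*48247 = -385976)
L - (7136 - 1*(-9245)) = -385976 - (7136 - 1*(-9245)) = -385976 - (7136 + 9245) = -385976 - 1*16381 = -385976 - 16381 = -402357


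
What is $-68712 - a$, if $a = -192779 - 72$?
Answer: $124139$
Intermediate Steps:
$a = -192851$ ($a = -192779 - 72 = -192851$)
$-68712 - a = -68712 - -192851 = -68712 + 192851 = 124139$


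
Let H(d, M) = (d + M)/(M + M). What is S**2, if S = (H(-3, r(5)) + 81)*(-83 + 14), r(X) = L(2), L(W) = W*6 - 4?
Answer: 8058473361/256 ≈ 3.1478e+7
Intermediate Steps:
L(W) = -4 + 6*W (L(W) = 6*W - 4 = -4 + 6*W)
r(X) = 8 (r(X) = -4 + 6*2 = -4 + 12 = 8)
H(d, M) = (M + d)/(2*M) (H(d, M) = (M + d)/((2*M)) = (M + d)*(1/(2*M)) = (M + d)/(2*M))
S = -89769/16 (S = ((1/2)*(8 - 3)/8 + 81)*(-83 + 14) = ((1/2)*(1/8)*5 + 81)*(-69) = (5/16 + 81)*(-69) = (1301/16)*(-69) = -89769/16 ≈ -5610.6)
S**2 = (-89769/16)**2 = 8058473361/256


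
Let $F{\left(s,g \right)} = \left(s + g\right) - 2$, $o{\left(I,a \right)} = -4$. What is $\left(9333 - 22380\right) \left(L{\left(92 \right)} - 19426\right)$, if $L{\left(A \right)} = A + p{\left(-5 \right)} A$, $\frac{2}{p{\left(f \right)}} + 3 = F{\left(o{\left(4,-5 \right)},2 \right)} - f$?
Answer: $253451022$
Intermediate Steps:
$F{\left(s,g \right)} = -2 + g + s$ ($F{\left(s,g \right)} = \left(g + s\right) - 2 = -2 + g + s$)
$p{\left(f \right)} = \frac{2}{-7 - f}$ ($p{\left(f \right)} = \frac{2}{-3 - \left(4 + f\right)} = \frac{2}{-7 - f}$)
$L{\left(A \right)} = 0$ ($L{\left(A \right)} = A + - \frac{2}{7 - 5} A = A + - \frac{2}{2} A = A + \left(-2\right) \frac{1}{2} A = A - A = 0$)
$\left(9333 - 22380\right) \left(L{\left(92 \right)} - 19426\right) = \left(9333 - 22380\right) \left(0 - 19426\right) = \left(-13047\right) \left(-19426\right) = 253451022$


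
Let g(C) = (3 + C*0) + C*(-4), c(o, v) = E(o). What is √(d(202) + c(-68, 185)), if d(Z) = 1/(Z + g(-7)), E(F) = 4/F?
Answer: 6*I*√23766/3961 ≈ 0.23352*I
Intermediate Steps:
c(o, v) = 4/o
g(C) = 3 - 4*C (g(C) = (3 + 0) - 4*C = 3 - 4*C)
d(Z) = 1/(31 + Z) (d(Z) = 1/(Z + (3 - 4*(-7))) = 1/(Z + (3 + 28)) = 1/(Z + 31) = 1/(31 + Z))
√(d(202) + c(-68, 185)) = √(1/(31 + 202) + 4/(-68)) = √(1/233 + 4*(-1/68)) = √(1/233 - 1/17) = √(-216/3961) = 6*I*√23766/3961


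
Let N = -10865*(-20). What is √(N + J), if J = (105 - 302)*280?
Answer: 22*√335 ≈ 402.67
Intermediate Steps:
N = 217300
J = -55160 (J = -197*280 = -55160)
√(N + J) = √(217300 - 55160) = √162140 = 22*√335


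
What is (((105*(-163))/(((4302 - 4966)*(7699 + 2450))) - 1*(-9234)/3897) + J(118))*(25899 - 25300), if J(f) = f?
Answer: 70131070771295/972653096 ≈ 72103.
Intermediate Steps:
(((105*(-163))/(((4302 - 4966)*(7699 + 2450))) - 1*(-9234)/3897) + J(118))*(25899 - 25300) = (((105*(-163))/(((4302 - 4966)*(7699 + 2450))) - 1*(-9234)/3897) + 118)*(25899 - 25300) = ((-17115/((-664*10149)) + 9234*(1/3897)) + 118)*599 = ((-17115/(-6738936) + 1026/433) + 118)*599 = ((-17115*(-1/6738936) + 1026/433) + 118)*599 = ((5705/2246312 + 1026/433) + 118)*599 = (2307186377/972653096 + 118)*599 = (117080251705/972653096)*599 = 70131070771295/972653096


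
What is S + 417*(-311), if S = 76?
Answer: -129611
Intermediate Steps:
S + 417*(-311) = 76 + 417*(-311) = 76 - 129687 = -129611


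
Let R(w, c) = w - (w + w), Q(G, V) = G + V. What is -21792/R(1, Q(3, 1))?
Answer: 21792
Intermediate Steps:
R(w, c) = -w (R(w, c) = w - 2*w = -w)
-21792/R(1, Q(3, 1)) = -21792/((-1*1)) = -21792/(-1) = -21792*(-1) = 21792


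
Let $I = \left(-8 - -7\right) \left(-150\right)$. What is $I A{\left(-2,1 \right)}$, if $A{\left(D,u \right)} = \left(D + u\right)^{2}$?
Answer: $150$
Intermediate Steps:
$I = 150$ ($I = \left(-8 + 7\right) \left(-150\right) = \left(-1\right) \left(-150\right) = 150$)
$I A{\left(-2,1 \right)} = 150 \left(-2 + 1\right)^{2} = 150 \left(-1\right)^{2} = 150 \cdot 1 = 150$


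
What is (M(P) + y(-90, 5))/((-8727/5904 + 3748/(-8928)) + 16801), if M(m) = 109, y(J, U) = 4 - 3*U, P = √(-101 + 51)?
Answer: 17936352/3074638853 ≈ 0.0058336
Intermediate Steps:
P = 5*I*√2 (P = √(-50) = 5*I*√2 ≈ 7.0711*I)
(M(P) + y(-90, 5))/((-8727/5904 + 3748/(-8928)) + 16801) = (109 + (4 - 3*5))/((-8727/5904 + 3748/(-8928)) + 16801) = (109 + (4 - 15))/((-8727*1/5904 + 3748*(-1/8928)) + 16801) = (109 - 11)/((-2909/1968 - 937/2232) + 16801) = 98/(-347371/183024 + 16801) = 98/(3074638853/183024) = 98*(183024/3074638853) = 17936352/3074638853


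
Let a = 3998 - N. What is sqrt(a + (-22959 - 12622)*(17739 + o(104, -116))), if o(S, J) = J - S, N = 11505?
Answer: I*sqrt(623351046) ≈ 24967.0*I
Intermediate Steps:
a = -7507 (a = 3998 - 1*11505 = 3998 - 11505 = -7507)
sqrt(a + (-22959 - 12622)*(17739 + o(104, -116))) = sqrt(-7507 + (-22959 - 12622)*(17739 + (-116 - 1*104))) = sqrt(-7507 - 35581*(17739 + (-116 - 104))) = sqrt(-7507 - 35581*(17739 - 220)) = sqrt(-7507 - 35581*17519) = sqrt(-7507 - 623343539) = sqrt(-623351046) = I*sqrt(623351046)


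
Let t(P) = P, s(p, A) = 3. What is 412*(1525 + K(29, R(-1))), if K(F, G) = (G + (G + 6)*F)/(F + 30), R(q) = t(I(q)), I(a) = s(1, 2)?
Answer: 37178468/59 ≈ 6.3014e+5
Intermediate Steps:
I(a) = 3
R(q) = 3
K(F, G) = (G + F*(6 + G))/(30 + F) (K(F, G) = (G + (6 + G)*F)/(30 + F) = (G + F*(6 + G))/(30 + F))
412*(1525 + K(29, R(-1))) = 412*(1525 + (3 + 6*29 + 29*3)/(30 + 29)) = 412*(1525 + (3 + 174 + 87)/59) = 412*(1525 + (1/59)*264) = 412*(1525 + 264/59) = 412*(90239/59) = 37178468/59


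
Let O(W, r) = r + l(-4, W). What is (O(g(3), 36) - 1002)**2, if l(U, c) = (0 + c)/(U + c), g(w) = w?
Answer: 938961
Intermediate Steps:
l(U, c) = c/(U + c)
O(W, r) = r + W/(-4 + W)
(O(g(3), 36) - 1002)**2 = ((3 + 36*(-4 + 3))/(-4 + 3) - 1002)**2 = ((3 + 36*(-1))/(-1) - 1002)**2 = (-(3 - 36) - 1002)**2 = (-1*(-33) - 1002)**2 = (33 - 1002)**2 = (-969)**2 = 938961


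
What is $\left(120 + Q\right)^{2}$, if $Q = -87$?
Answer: $1089$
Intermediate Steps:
$\left(120 + Q\right)^{2} = \left(120 - 87\right)^{2} = 33^{2} = 1089$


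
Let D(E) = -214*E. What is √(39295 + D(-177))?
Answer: √77173 ≈ 277.80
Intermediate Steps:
√(39295 + D(-177)) = √(39295 - 214*(-177)) = √(39295 + 37878) = √77173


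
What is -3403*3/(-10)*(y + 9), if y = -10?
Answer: -10209/10 ≈ -1020.9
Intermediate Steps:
-3403*3/(-10)*(y + 9) = -3403*3/(-10)*(-10 + 9) = -3403*3*(-⅒)*(-1) = -(-10209)*(-1)/10 = -3403*3/10 = -10209/10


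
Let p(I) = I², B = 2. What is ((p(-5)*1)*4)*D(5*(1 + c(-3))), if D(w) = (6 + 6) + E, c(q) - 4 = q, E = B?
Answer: 1400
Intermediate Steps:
E = 2
c(q) = 4 + q
D(w) = 14 (D(w) = (6 + 6) + 2 = 12 + 2 = 14)
((p(-5)*1)*4)*D(5*(1 + c(-3))) = (((-5)²*1)*4)*14 = ((25*1)*4)*14 = (25*4)*14 = 100*14 = 1400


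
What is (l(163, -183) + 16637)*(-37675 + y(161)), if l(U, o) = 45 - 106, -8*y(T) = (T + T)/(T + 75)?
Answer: -36845713996/59 ≈ -6.2450e+8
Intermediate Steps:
y(T) = -T/(4*(75 + T)) (y(T) = -(T + T)/(8*(T + 75)) = -2*T/(8*(75 + T)) = -T/(4*(75 + T)))
l(U, o) = -61
(l(163, -183) + 16637)*(-37675 + y(161)) = (-61 + 16637)*(-37675 - 1*161/(300 + 4*161)) = 16576*(-37675 - 1*161/(300 + 644)) = 16576*(-37675 - 1*161/944) = 16576*(-37675 - 1*161*1/944) = 16576*(-37675 - 161/944) = 16576*(-35565361/944) = -36845713996/59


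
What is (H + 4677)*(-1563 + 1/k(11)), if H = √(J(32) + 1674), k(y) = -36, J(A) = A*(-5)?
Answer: -87723371/12 - 56269*√1514/36 ≈ -7.3711e+6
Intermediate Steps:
J(A) = -5*A
H = √1514 (H = √(-5*32 + 1674) = √(-160 + 1674) = √1514 ≈ 38.910)
(H + 4677)*(-1563 + 1/k(11)) = (√1514 + 4677)*(-1563 + 1/(-36)) = (4677 + √1514)*(-1563 - 1/36) = (4677 + √1514)*(-56269/36) = -87723371/12 - 56269*√1514/36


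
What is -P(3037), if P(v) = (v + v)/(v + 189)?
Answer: -3037/1613 ≈ -1.8828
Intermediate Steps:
P(v) = 2*v/(189 + v) (P(v) = (2*v)/(189 + v) = 2*v/(189 + v))
-P(3037) = -2*3037/(189 + 3037) = -2*3037/3226 = -1*3037/1613 = -3037/1613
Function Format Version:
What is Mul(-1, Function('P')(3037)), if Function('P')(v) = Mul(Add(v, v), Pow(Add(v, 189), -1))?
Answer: Rational(-3037, 1613) ≈ -1.8828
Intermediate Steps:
Function('P')(v) = Mul(2, v, Pow(Add(189, v), -1)) (Function('P')(v) = Mul(Mul(2, v), Pow(Add(189, v), -1)) = Mul(2, v, Pow(Add(189, v), -1)))
Mul(-1, Function('P')(3037)) = Mul(-1, Mul(2, 3037, Pow(Add(189, 3037), -1))) = Mul(-1, Mul(2, 3037, Pow(3226, -1))) = Mul(-1, Mul(2, 3037, Rational(1, 3226))) = Mul(-1, Rational(3037, 1613)) = Rational(-3037, 1613)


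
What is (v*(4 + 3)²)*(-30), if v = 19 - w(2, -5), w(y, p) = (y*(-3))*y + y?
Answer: -42630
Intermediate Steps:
w(y, p) = y - 3*y² (w(y, p) = (-3*y)*y + y = -3*y² + y = y - 3*y²)
v = 29 (v = 19 - 2*(1 - 3*2) = 19 - 2*(1 - 6) = 19 - 2*(-5) = 19 - 1*(-10) = 19 + 10 = 29)
(v*(4 + 3)²)*(-30) = (29*(4 + 3)²)*(-30) = (29*7²)*(-30) = (29*49)*(-30) = 1421*(-30) = -42630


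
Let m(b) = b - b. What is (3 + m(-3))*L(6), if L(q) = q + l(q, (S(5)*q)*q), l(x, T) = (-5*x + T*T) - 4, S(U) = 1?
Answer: 3804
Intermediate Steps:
m(b) = 0
l(x, T) = -4 + T² - 5*x (l(x, T) = (-5*x + T²) - 4 = (T² - 5*x) - 4 = -4 + T² - 5*x)
L(q) = -4 + q⁴ - 4*q (L(q) = q + (-4 + ((1*q)*q)² - 5*q) = q + (-4 + (q*q)² - 5*q) = q + (-4 + (q²)² - 5*q) = q + (-4 + q⁴ - 5*q) = -4 + q⁴ - 4*q)
(3 + m(-3))*L(6) = (3 + 0)*(-4 + 6⁴ - 4*6) = 3*(-4 + 1296 - 24) = 3*1268 = 3804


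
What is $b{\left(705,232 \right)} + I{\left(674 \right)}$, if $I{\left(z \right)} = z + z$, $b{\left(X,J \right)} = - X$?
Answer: $643$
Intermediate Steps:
$I{\left(z \right)} = 2 z$
$b{\left(705,232 \right)} + I{\left(674 \right)} = \left(-1\right) 705 + 2 \cdot 674 = -705 + 1348 = 643$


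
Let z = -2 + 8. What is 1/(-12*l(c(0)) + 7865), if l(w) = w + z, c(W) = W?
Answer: 1/7793 ≈ 0.00012832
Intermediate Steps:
z = 6
l(w) = 6 + w (l(w) = w + 6 = 6 + w)
1/(-12*l(c(0)) + 7865) = 1/(-12*(6 + 0) + 7865) = 1/(-12*6 + 7865) = 1/(-72 + 7865) = 1/7793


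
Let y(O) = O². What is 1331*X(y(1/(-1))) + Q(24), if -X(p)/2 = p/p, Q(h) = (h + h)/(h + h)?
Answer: -2661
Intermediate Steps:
Q(h) = 1 (Q(h) = (2*h)/((2*h)) = (2*h)*(1/(2*h)) = 1)
X(p) = -2 (X(p) = -2*p/p = -2*1 = -2)
1331*X(y(1/(-1))) + Q(24) = 1331*(-2) + 1 = -2662 + 1 = -2661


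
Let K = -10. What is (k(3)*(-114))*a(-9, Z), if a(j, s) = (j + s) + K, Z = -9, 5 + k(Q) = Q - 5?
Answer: -22344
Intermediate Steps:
k(Q) = -10 + Q (k(Q) = -5 + (Q - 5) = -5 + (-5 + Q) = -10 + Q)
a(j, s) = -10 + j + s (a(j, s) = (j + s) - 10 = -10 + j + s)
(k(3)*(-114))*a(-9, Z) = ((-10 + 3)*(-114))*(-10 - 9 - 9) = -7*(-114)*(-28) = 798*(-28) = -22344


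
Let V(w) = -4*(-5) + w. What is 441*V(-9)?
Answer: 4851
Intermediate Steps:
V(w) = 20 + w
441*V(-9) = 441*(20 - 9) = 441*11 = 4851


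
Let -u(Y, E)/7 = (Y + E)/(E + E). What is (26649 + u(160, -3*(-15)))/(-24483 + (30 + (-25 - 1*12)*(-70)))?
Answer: -479395/393534 ≈ -1.2182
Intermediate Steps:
u(Y, E) = -7*(E + Y)/(2*E) (u(Y, E) = -7*(Y + E)/(E + E) = -7*(E + Y)/(2*E))
(26649 + u(160, -3*(-15)))/(-24483 + (30 + (-25 - 1*12)*(-70))) = (26649 + 7*(-(-3)*(-15) - 1*160)/(2*((-3*(-15)))))/(-24483 + (30 + (-25 - 1*12)*(-70))) = (26649 + (7/2)*(-1*45 - 160)/45)/(-24483 + (30 + (-25 - 12)*(-70))) = (26649 + (7/2)*(1/45)*(-45 - 160))/(-24483 + (30 - 37*(-70))) = (26649 + (7/2)*(1/45)*(-205))/(-24483 + (30 + 2590)) = (26649 - 287/18)/(-24483 + 2620) = (479395/18)/(-21863) = (479395/18)*(-1/21863) = -479395/393534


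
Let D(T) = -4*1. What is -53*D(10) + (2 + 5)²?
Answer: 261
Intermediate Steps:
D(T) = -4
-53*D(10) + (2 + 5)² = -53*(-4) + (2 + 5)² = 212 + 7² = 212 + 49 = 261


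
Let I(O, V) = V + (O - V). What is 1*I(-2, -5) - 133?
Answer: -135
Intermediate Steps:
I(O, V) = O
1*I(-2, -5) - 133 = 1*(-2) - 133 = -2 - 133 = -135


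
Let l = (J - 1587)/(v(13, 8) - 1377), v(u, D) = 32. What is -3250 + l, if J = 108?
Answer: -4369771/1345 ≈ -3248.9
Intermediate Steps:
l = 1479/1345 (l = (108 - 1587)/(32 - 1377) = -1479/(-1345) = -1479*(-1/1345) = 1479/1345 ≈ 1.0996)
-3250 + l = -3250 + 1479/1345 = -4369771/1345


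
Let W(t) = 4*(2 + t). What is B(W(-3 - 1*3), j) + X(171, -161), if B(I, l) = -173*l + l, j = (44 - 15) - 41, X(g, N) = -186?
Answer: 1878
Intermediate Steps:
j = -12 (j = 29 - 41 = -12)
W(t) = 8 + 4*t
B(I, l) = -172*l
B(W(-3 - 1*3), j) + X(171, -161) = -172*(-12) - 186 = 2064 - 186 = 1878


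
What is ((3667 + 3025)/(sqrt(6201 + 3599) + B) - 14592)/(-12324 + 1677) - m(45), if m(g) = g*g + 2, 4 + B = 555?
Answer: -6336373716769/3128099247 + 66920*sqrt(2)/446871321 ≈ -2025.6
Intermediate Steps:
B = 551 (B = -4 + 555 = 551)
m(g) = 2 + g**2 (m(g) = g**2 + 2 = 2 + g**2)
((3667 + 3025)/(sqrt(6201 + 3599) + B) - 14592)/(-12324 + 1677) - m(45) = ((3667 + 3025)/(sqrt(6201 + 3599) + 551) - 14592)/(-12324 + 1677) - (2 + 45**2) = (6692/(sqrt(9800) + 551) - 14592)/(-10647) - (2 + 2025) = (6692/(70*sqrt(2) + 551) - 14592)*(-1/10647) - 1*2027 = (6692/(551 + 70*sqrt(2)) - 14592)*(-1/10647) - 2027 = (-14592 + 6692/(551 + 70*sqrt(2)))*(-1/10647) - 2027 = (4864/3549 - 956/(1521*(551 + 70*sqrt(2)))) - 2027 = -7188959/3549 - 956/(1521*(551 + 70*sqrt(2)))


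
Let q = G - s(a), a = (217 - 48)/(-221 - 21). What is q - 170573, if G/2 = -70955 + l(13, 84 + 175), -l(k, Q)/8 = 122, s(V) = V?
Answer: -76093101/242 ≈ -3.1443e+5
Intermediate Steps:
a = -169/242 (a = 169/(-242) = 169*(-1/242) = -169/242 ≈ -0.69835)
l(k, Q) = -976 (l(k, Q) = -8*122 = -976)
G = -143862 (G = 2*(-70955 - 976) = 2*(-71931) = -143862)
q = -34814435/242 (q = -143862 - 1*(-169/242) = -143862 + 169/242 = -34814435/242 ≈ -1.4386e+5)
q - 170573 = -34814435/242 - 170573 = -76093101/242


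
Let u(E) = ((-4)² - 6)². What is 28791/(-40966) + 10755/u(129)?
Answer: 43771023/409660 ≈ 106.85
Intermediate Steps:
u(E) = 100 (u(E) = (16 - 6)² = 10² = 100)
28791/(-40966) + 10755/u(129) = 28791/(-40966) + 10755/100 = 28791*(-1/40966) + 10755*(1/100) = -28791/40966 + 2151/20 = 43771023/409660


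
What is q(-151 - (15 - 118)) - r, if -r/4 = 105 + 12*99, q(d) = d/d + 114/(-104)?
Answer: 268939/52 ≈ 5171.9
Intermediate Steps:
q(d) = -5/52 (q(d) = 1 + 114*(-1/104) = 1 - 57/52 = -5/52)
r = -5172 (r = -4*(105 + 12*99) = -4*(105 + 1188) = -4*1293 = -5172)
q(-151 - (15 - 118)) - r = -5/52 - 1*(-5172) = -5/52 + 5172 = 268939/52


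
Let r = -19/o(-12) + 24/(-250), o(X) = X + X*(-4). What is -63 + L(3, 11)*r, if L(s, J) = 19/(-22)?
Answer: -6183667/99000 ≈ -62.461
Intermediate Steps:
o(X) = -3*X (o(X) = X - 4*X = -3*X)
L(s, J) = -19/22 (L(s, J) = 19*(-1/22) = -19/22)
r = -2807/4500 (r = -19/((-3*(-12))) + 24/(-250) = -19/36 + 24*(-1/250) = -19*1/36 - 12/125 = -19/36 - 12/125 = -2807/4500 ≈ -0.62378)
-63 + L(3, 11)*r = -63 - 19/22*(-2807/4500) = -63 + 53333/99000 = -6183667/99000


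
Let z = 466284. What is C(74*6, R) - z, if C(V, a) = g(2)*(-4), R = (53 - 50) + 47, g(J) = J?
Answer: -466292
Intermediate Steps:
R = 50 (R = 3 + 47 = 50)
C(V, a) = -8 (C(V, a) = 2*(-4) = -8)
C(74*6, R) - z = -8 - 1*466284 = -8 - 466284 = -466292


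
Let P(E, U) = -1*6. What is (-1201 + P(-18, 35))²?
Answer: 1456849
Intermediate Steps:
P(E, U) = -6
(-1201 + P(-18, 35))² = (-1201 - 6)² = (-1207)² = 1456849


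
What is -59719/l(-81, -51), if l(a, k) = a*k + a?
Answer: -59719/4050 ≈ -14.745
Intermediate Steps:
l(a, k) = a + a*k
-59719/l(-81, -51) = -59719*(-1/(81*(1 - 51))) = -59719/((-81*(-50))) = -59719/4050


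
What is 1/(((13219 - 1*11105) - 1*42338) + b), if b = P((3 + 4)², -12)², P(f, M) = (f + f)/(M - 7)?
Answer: -361/14511260 ≈ -2.4877e-5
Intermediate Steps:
P(f, M) = 2*f/(-7 + M) (P(f, M) = (2*f)/(-7 + M) = 2*f/(-7 + M))
b = 9604/361 (b = (2*(3 + 4)²/(-7 - 12))² = (2*7²/(-19))² = (2*49*(-1/19))² = (-98/19)² = 9604/361 ≈ 26.604)
1/(((13219 - 1*11105) - 1*42338) + b) = 1/(((13219 - 1*11105) - 1*42338) + 9604/361) = 1/(((13219 - 11105) - 42338) + 9604/361) = 1/((2114 - 42338) + 9604/361) = 1/(-40224 + 9604/361) = 1/(-14511260/361) = -361/14511260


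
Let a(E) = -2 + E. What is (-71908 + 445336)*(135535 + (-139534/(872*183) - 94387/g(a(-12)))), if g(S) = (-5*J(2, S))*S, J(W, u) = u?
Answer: 82506176779738206/1629005 ≈ 5.0648e+10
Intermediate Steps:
g(S) = -5*S² (g(S) = (-5*S)*S = -5*S²)
(-71908 + 445336)*(135535 + (-139534/(872*183) - 94387/g(a(-12)))) = (-71908 + 445336)*(135535 + (-139534/(872*183) - 94387*(-1/(5*(-2 - 12)²)))) = 373428*(135535 + (-139534/159576 - 94387/((-5*(-14)²)))) = 373428*(135535 + (-139534*1/159576 - 94387/((-5*196)))) = 373428*(135535 + (-69767/79788 - 94387/(-980))) = 373428*(135535 + (-69767/79788 - 94387*(-1/980))) = 373428*(135535 + (-69767/79788 + 94387/980)) = 373428*(135535 + 932822287/9774030) = 373428*(1325655978337/9774030) = 82506176779738206/1629005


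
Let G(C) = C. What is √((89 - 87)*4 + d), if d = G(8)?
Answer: 4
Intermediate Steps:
d = 8
√((89 - 87)*4 + d) = √((89 - 87)*4 + 8) = √(2*4 + 8) = √(8 + 8) = √16 = 4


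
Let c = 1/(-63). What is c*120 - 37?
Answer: -817/21 ≈ -38.905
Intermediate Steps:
c = -1/63 ≈ -0.015873
c*120 - 37 = -1/63*120 - 37 = -40/21 - 37 = -817/21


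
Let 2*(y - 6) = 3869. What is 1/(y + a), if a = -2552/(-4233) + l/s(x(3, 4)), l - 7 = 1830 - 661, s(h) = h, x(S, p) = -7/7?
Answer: 8466/6477361 ≈ 0.0013070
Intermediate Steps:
y = 3881/2 (y = 6 + (½)*3869 = 6 + 3869/2 = 3881/2 ≈ 1940.5)
x(S, p) = -1 (x(S, p) = -7*⅐ = -1)
l = 1176 (l = 7 + (1830 - 661) = 7 + 1169 = 1176)
a = -4975456/4233 (a = -2552/(-4233) + 1176/(-1) = -2552*(-1/4233) + 1176*(-1) = 2552/4233 - 1176 = -4975456/4233 ≈ -1175.4)
1/(y + a) = 1/(3881/2 - 4975456/4233) = 1/(6477361/8466) = 8466/6477361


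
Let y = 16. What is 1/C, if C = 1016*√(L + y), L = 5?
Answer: √21/21336 ≈ 0.00021478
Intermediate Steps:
C = 1016*√21 (C = 1016*√(5 + 16) = 1016*√21 ≈ 4655.9)
1/C = 1/(1016*√21) = √21/21336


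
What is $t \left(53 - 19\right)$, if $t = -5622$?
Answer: $-191148$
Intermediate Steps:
$t \left(53 - 19\right) = - 5622 \left(53 - 19\right) = \left(-5622\right) 34 = -191148$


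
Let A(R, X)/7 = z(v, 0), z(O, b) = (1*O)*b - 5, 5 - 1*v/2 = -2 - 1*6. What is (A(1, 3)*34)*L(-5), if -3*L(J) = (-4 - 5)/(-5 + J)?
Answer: 357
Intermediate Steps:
v = 26 (v = 10 - 2*(-2 - 1*6) = 10 - 2*(-2 - 6) = 10 - 2*(-8) = 10 + 16 = 26)
L(J) = 3/(-5 + J) (L(J) = -(-4 - 5)/(3*(-5 + J)) = -(-3)/(-5 + J) = 3/(-5 + J))
z(O, b) = -5 + O*b (z(O, b) = O*b - 5 = -5 + O*b)
A(R, X) = -35 (A(R, X) = 7*(-5 + 26*0) = 7*(-5 + 0) = 7*(-5) = -35)
(A(1, 3)*34)*L(-5) = (-35*34)*(3/(-5 - 5)) = -3570/(-10) = -3570*(-1)/10 = -1190*(-3/10) = 357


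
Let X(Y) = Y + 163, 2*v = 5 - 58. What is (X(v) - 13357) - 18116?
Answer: -62673/2 ≈ -31337.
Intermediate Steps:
v = -53/2 (v = (5 - 58)/2 = (1/2)*(-53) = -53/2 ≈ -26.500)
X(Y) = 163 + Y
(X(v) - 13357) - 18116 = ((163 - 53/2) - 13357) - 18116 = (273/2 - 13357) - 18116 = -26441/2 - 18116 = -62673/2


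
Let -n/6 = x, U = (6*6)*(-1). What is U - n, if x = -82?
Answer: -528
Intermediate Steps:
U = -36 (U = 36*(-1) = -36)
n = 492 (n = -6*(-82) = 492)
U - n = -36 - 1*492 = -36 - 492 = -528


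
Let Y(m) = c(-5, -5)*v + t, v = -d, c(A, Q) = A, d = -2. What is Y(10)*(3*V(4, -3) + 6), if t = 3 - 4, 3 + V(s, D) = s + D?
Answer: 0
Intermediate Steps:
V(s, D) = -3 + D + s (V(s, D) = -3 + (s + D) = -3 + (D + s) = -3 + D + s)
t = -1
v = 2 (v = -1*(-2) = 2)
Y(m) = -11 (Y(m) = -5*2 - 1 = -10 - 1 = -11)
Y(10)*(3*V(4, -3) + 6) = -11*(3*(-3 - 3 + 4) + 6) = -11*(3*(-2) + 6) = -11*(-6 + 6) = -11*0 = 0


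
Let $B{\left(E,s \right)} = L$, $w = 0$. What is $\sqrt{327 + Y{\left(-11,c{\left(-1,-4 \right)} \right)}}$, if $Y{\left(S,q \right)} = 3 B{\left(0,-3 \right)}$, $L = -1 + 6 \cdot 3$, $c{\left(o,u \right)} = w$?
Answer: $3 \sqrt{42} \approx 19.442$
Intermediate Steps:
$c{\left(o,u \right)} = 0$
$L = 17$ ($L = -1 + 18 = 17$)
$B{\left(E,s \right)} = 17$
$Y{\left(S,q \right)} = 51$ ($Y{\left(S,q \right)} = 3 \cdot 17 = 51$)
$\sqrt{327 + Y{\left(-11,c{\left(-1,-4 \right)} \right)}} = \sqrt{327 + 51} = \sqrt{378} = 3 \sqrt{42}$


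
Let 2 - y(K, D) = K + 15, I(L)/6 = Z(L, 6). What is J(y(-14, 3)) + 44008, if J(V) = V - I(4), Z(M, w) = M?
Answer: 43985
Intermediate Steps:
I(L) = 6*L
y(K, D) = -13 - K (y(K, D) = 2 - (K + 15) = 2 - (15 + K) = 2 + (-15 - K) = -13 - K)
J(V) = -24 + V (J(V) = V - 6*4 = V - 1*24 = V - 24 = -24 + V)
J(y(-14, 3)) + 44008 = (-24 + (-13 - 1*(-14))) + 44008 = (-24 + (-13 + 14)) + 44008 = (-24 + 1) + 44008 = -23 + 44008 = 43985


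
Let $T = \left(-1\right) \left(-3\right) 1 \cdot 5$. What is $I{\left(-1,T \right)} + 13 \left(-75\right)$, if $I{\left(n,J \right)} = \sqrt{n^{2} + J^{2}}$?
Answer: $-975 + \sqrt{226} \approx -959.97$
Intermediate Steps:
$T = 15$ ($T = 3 \cdot 1 \cdot 5 = 3 \cdot 5 = 15$)
$I{\left(n,J \right)} = \sqrt{J^{2} + n^{2}}$
$I{\left(-1,T \right)} + 13 \left(-75\right) = \sqrt{15^{2} + \left(-1\right)^{2}} + 13 \left(-75\right) = \sqrt{225 + 1} - 975 = \sqrt{226} - 975 = -975 + \sqrt{226}$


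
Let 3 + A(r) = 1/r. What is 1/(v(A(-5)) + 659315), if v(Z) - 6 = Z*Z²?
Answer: 125/82411029 ≈ 1.5168e-6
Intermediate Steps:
A(r) = -3 + 1/r
v(Z) = 6 + Z³ (v(Z) = 6 + Z*Z² = 6 + Z³)
1/(v(A(-5)) + 659315) = 1/((6 + (-3 + 1/(-5))³) + 659315) = 1/((6 + (-3 - ⅕)³) + 659315) = 1/((6 + (-16/5)³) + 659315) = 1/((6 - 4096/125) + 659315) = 1/(-3346/125 + 659315) = 1/(82411029/125) = 125/82411029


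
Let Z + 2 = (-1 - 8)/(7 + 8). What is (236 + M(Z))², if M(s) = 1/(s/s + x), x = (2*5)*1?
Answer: 6744409/121 ≈ 55739.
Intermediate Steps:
x = 10 (x = 10*1 = 10)
Z = -13/5 (Z = -2 + (-1 - 8)/(7 + 8) = -2 - 9/15 = -2 - 9*1/15 = -2 - ⅗ = -13/5 ≈ -2.6000)
M(s) = 1/11 (M(s) = 1/(s/s + 10) = 1/(1 + 10) = 1/11)
(236 + M(Z))² = (236 + 1/11)² = (2597/11)² = 6744409/121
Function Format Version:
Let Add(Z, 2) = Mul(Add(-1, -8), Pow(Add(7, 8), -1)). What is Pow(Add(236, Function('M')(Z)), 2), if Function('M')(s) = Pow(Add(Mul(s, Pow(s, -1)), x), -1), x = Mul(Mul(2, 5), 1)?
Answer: Rational(6744409, 121) ≈ 55739.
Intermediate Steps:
x = 10 (x = Mul(10, 1) = 10)
Z = Rational(-13, 5) (Z = Add(-2, Mul(Add(-1, -8), Pow(Add(7, 8), -1))) = Add(-2, Mul(-9, Pow(15, -1))) = Add(-2, Mul(-9, Rational(1, 15))) = Add(-2, Rational(-3, 5)) = Rational(-13, 5) ≈ -2.6000)
Function('M')(s) = Rational(1, 11) (Function('M')(s) = Pow(Add(Mul(s, Pow(s, -1)), 10), -1) = Pow(Add(1, 10), -1) = Pow(11, -1) = Rational(1, 11))
Pow(Add(236, Function('M')(Z)), 2) = Pow(Add(236, Rational(1, 11)), 2) = Pow(Rational(2597, 11), 2) = Rational(6744409, 121)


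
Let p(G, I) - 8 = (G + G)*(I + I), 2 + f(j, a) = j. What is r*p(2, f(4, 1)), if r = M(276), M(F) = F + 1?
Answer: 6648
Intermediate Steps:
f(j, a) = -2 + j
M(F) = 1 + F
r = 277 (r = 1 + 276 = 277)
p(G, I) = 8 + 4*G*I (p(G, I) = 8 + (G + G)*(I + I) = 8 + (2*G)*(2*I) = 8 + 4*G*I)
r*p(2, f(4, 1)) = 277*(8 + 4*2*(-2 + 4)) = 277*(8 + 4*2*2) = 277*(8 + 16) = 277*24 = 6648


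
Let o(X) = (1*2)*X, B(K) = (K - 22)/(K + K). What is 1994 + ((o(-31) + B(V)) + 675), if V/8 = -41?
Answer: 855271/328 ≈ 2607.5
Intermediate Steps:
V = -328 (V = 8*(-41) = -328)
B(K) = (-22 + K)/(2*K) (B(K) = (-22 + K)/((2*K)) = (-22 + K)*(1/(2*K)) = (-22 + K)/(2*K))
o(X) = 2*X
1994 + ((o(-31) + B(V)) + 675) = 1994 + ((2*(-31) + (½)*(-22 - 328)/(-328)) + 675) = 1994 + ((-62 + (½)*(-1/328)*(-350)) + 675) = 1994 + ((-62 + 175/328) + 675) = 1994 + (-20161/328 + 675) = 1994 + 201239/328 = 855271/328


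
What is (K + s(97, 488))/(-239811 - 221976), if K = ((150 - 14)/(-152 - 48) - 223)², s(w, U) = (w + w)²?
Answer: -54792964/288616875 ≈ -0.18985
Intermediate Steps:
s(w, U) = 4*w² (s(w, U) = (2*w)² = 4*w²)
K = 31270464/625 (K = (136/(-200) - 223)² = (136*(-1/200) - 223)² = (-17/25 - 223)² = (-5592/25)² = 31270464/625 ≈ 50033.)
(K + s(97, 488))/(-239811 - 221976) = (31270464/625 + 4*97²)/(-239811 - 221976) = (31270464/625 + 4*9409)/(-461787) = (31270464/625 + 37636)*(-1/461787) = (54792964/625)*(-1/461787) = -54792964/288616875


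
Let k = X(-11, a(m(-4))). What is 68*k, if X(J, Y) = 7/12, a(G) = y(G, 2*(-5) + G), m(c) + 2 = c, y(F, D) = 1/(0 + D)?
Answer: 119/3 ≈ 39.667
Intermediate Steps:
y(F, D) = 1/D
m(c) = -2 + c
a(G) = 1/(-10 + G) (a(G) = 1/(2*(-5) + G) = 1/(-10 + G))
X(J, Y) = 7/12 (X(J, Y) = 7*(1/12) = 7/12)
k = 7/12 ≈ 0.58333
68*k = 68*(7/12) = 119/3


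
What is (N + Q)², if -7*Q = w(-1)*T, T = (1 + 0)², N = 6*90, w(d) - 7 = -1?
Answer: 14243076/49 ≈ 2.9068e+5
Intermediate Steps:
w(d) = 6 (w(d) = 7 - 1 = 6)
N = 540
T = 1 (T = 1² = 1)
Q = -6/7 ≈ -0.85714
(N + Q)² = (540 - 6/7)² = (3774/7)² = 14243076/49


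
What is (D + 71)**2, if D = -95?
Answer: 576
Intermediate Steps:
(D + 71)**2 = (-95 + 71)**2 = (-24)**2 = 576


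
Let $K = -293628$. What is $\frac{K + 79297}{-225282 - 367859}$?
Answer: $\frac{214331}{593141} \approx 0.36135$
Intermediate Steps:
$\frac{K + 79297}{-225282 - 367859} = \frac{-293628 + 79297}{-225282 - 367859} = - \frac{214331}{-593141} = \left(-214331\right) \left(- \frac{1}{593141}\right) = \frac{214331}{593141}$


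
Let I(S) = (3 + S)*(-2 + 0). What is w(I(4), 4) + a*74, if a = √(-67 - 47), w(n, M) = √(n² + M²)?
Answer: 2*√53 + 74*I*√114 ≈ 14.56 + 790.1*I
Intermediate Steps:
I(S) = -6 - 2*S (I(S) = (3 + S)*(-2) = -6 - 2*S)
w(n, M) = √(M² + n²)
a = I*√114 (a = √(-114) = I*√114 ≈ 10.677*I)
w(I(4), 4) + a*74 = √(4² + (-6 - 2*4)²) + (I*√114)*74 = √(16 + (-6 - 8)²) + 74*I*√114 = √(16 + (-14)²) + 74*I*√114 = √(16 + 196) + 74*I*√114 = √212 + 74*I*√114 = 2*√53 + 74*I*√114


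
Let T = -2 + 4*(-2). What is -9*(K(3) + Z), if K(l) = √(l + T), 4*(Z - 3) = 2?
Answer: -63/2 - 9*I*√7 ≈ -31.5 - 23.812*I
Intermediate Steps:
Z = 7/2 (Z = 3 + (¼)*2 = 3 + ½ = 7/2 ≈ 3.5000)
T = -10 (T = -2 - 8 = -10)
K(l) = √(-10 + l) (K(l) = √(l - 10) = √(-10 + l))
-9*(K(3) + Z) = -9*(√(-10 + 3) + 7/2) = -9*(√(-7) + 7/2) = -9*(I*√7 + 7/2) = -9*(7/2 + I*√7) = -63/2 - 9*I*√7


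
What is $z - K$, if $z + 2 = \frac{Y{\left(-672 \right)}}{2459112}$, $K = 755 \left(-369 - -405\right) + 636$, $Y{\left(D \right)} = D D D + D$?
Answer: $- \frac{2862960114}{102463} \approx -27941.0$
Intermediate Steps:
$Y{\left(D \right)} = D + D^{3}$ ($Y{\left(D \right)} = D^{2} D + D = D^{3} + D = D + D^{3}$)
$K = 27816$ ($K = 755 \left(-369 + 405\right) + 636 = 755 \cdot 36 + 636 = 27180 + 636 = 27816$)
$z = - \frac{12849306}{102463}$ ($z = -2 + \frac{-672 + \left(-672\right)^{3}}{2459112} = -2 + \left(-672 - 303464448\right) \frac{1}{2459112} = -2 - \frac{12644380}{102463} = - \frac{12849306}{102463} \approx -125.4$)
$z - K = - \frac{12849306}{102463} - 27816 = - \frac{2862960114}{102463}$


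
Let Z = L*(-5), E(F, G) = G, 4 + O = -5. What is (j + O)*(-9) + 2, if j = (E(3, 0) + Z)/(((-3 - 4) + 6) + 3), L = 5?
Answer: 391/2 ≈ 195.50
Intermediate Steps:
O = -9 (O = -4 - 5 = -9)
Z = -25 (Z = 5*(-5) = -25)
j = -25/2 (j = (0 - 25)/(((-3 - 4) + 6) + 3) = -25/((-7 + 6) + 3) = -25/(-1 + 3) = -25/2 ≈ -12.500)
(j + O)*(-9) + 2 = (-25/2 - 9)*(-9) + 2 = -43/2*(-9) + 2 = 387/2 + 2 = 391/2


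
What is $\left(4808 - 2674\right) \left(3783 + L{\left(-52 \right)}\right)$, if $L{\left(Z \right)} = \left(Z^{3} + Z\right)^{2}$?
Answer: $42221700843322$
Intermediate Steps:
$L{\left(Z \right)} = \left(Z + Z^{3}\right)^{2}$
$\left(4808 - 2674\right) \left(3783 + L{\left(-52 \right)}\right) = \left(4808 - 2674\right) \left(3783 + \left(-52\right)^{2} \left(1 + \left(-52\right)^{2}\right)^{2}\right) = 2134 \left(3783 + 2704 \left(1 + 2704\right)^{2}\right) = 2134 \left(3783 + 2704 \cdot 2705^{2}\right) = 2134 \left(3783 + 2704 \cdot 7317025\right) = 2134 \left(3783 + 19785235600\right) = 2134 \cdot 19785239383 = 42221700843322$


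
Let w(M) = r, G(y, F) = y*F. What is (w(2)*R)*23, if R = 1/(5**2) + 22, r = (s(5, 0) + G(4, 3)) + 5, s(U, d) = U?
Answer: 278806/25 ≈ 11152.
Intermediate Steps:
G(y, F) = F*y
r = 22 (r = (5 + 3*4) + 5 = (5 + 12) + 5 = 17 + 5 = 22)
R = 551/25 (R = 1/25 + 22 = 551/25 ≈ 22.040)
w(M) = 22
(w(2)*R)*23 = (22*(551/25))*23 = (12122/25)*23 = 278806/25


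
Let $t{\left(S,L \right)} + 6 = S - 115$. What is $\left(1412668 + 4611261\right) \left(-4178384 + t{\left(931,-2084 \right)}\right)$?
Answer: $-25165409168246$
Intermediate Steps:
$t{\left(S,L \right)} = -121 + S$ ($t{\left(S,L \right)} = -6 + \left(S - 115\right) = -6 + \left(-115 + S\right) = -121 + S$)
$\left(1412668 + 4611261\right) \left(-4178384 + t{\left(931,-2084 \right)}\right) = \left(1412668 + 4611261\right) \left(-4178384 + \left(-121 + 931\right)\right) = 6023929 \left(-4178384 + 810\right) = 6023929 \left(-4177574\right) = -25165409168246$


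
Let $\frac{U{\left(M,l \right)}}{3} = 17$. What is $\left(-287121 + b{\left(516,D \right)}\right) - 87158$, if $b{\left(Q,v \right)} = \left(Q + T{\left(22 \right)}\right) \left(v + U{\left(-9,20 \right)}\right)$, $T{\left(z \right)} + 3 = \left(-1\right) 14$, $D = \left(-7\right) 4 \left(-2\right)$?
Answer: $-320886$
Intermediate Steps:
$U{\left(M,l \right)} = 51$ ($U{\left(M,l \right)} = 3 \cdot 17 = 51$)
$D = 56$ ($D = \left(-28\right) \left(-2\right) = 56$)
$T{\left(z \right)} = -17$ ($T{\left(z \right)} = -3 - 14 = -17$)
$b{\left(Q,v \right)} = \left(-17 + Q\right) \left(51 + v\right)$ ($b{\left(Q,v \right)} = \left(Q - 17\right) \left(v + 51\right) = \left(-17 + Q\right) \left(51 + v\right)$)
$\left(-287121 + b{\left(516,D \right)}\right) - 87158 = \left(-287121 + \left(-867 - 952 + 51 \cdot 516 + 516 \cdot 56\right)\right) - 87158 = \left(-287121 + \left(-867 - 952 + 26316 + 28896\right)\right) - 87158 = \left(-287121 + 53393\right) - 87158 = -233728 - 87158 = -320886$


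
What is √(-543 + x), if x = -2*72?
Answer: I*√687 ≈ 26.211*I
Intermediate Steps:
x = -144
√(-543 + x) = √(-543 - 144) = √(-687) = I*√687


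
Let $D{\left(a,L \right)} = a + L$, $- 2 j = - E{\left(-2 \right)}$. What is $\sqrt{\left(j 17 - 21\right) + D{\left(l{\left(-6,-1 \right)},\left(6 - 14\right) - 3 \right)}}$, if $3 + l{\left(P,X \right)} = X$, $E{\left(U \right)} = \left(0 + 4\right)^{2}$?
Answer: $10$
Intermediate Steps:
$E{\left(U \right)} = 16$ ($E{\left(U \right)} = 4^{2} = 16$)
$j = 8$ ($j = - \frac{\left(-1\right) 16}{2} = \left(- \frac{1}{2}\right) \left(-16\right) = 8$)
$l{\left(P,X \right)} = -3 + X$
$D{\left(a,L \right)} = L + a$
$\sqrt{\left(j 17 - 21\right) + D{\left(l{\left(-6,-1 \right)},\left(6 - 14\right) - 3 \right)}} = \sqrt{\left(8 \cdot 17 - 21\right) + \left(\left(\left(6 - 14\right) - 3\right) - 4\right)} = \sqrt{\left(136 - 21\right) - 15} = \sqrt{115 - 15} = \sqrt{100} = 10$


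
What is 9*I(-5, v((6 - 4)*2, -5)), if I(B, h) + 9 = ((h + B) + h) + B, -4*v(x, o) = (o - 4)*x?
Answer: -9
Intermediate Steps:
v(x, o) = -x*(-4 + o)/4 (v(x, o) = -(o - 4)*x/4 = -(-4 + o)*x/4 = -x*(-4 + o)/4)
I(B, h) = -9 + 2*B + 2*h (I(B, h) = -9 + (((h + B) + h) + B) = -9 + (((B + h) + h) + B) = -9 + ((B + 2*h) + B) = -9 + (2*B + 2*h) = -9 + 2*B + 2*h)
9*I(-5, v((6 - 4)*2, -5)) = 9*(-9 + 2*(-5) + 2*(((6 - 4)*2)*(4 - 1*(-5))/4)) = 9*(-9 - 10 + 2*((2*2)*(4 + 5)/4)) = 9*(-9 - 10 + 2*((¼)*4*9)) = 9*(-9 - 10 + 2*9) = 9*(-9 - 10 + 18) = 9*(-1) = -9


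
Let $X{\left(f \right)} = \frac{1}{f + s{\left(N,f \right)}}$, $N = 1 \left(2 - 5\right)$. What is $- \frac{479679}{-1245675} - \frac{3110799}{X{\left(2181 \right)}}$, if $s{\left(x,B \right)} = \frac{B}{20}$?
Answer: $- \frac{11832061011002383}{1660900} \approx -7.1239 \cdot 10^{9}$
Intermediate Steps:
$N = -3$ ($N = 1 \left(-3\right) = -3$)
$s{\left(x,B \right)} = \frac{B}{20}$ ($s{\left(x,B \right)} = B \frac{1}{20} = \frac{B}{20}$)
$X{\left(f \right)} = \frac{20}{21 f}$ ($X{\left(f \right)} = \frac{1}{f + \frac{f}{20}} = \frac{1}{\frac{21}{20} f} = \frac{20}{21 f}$)
$- \frac{479679}{-1245675} - \frac{3110799}{X{\left(2181 \right)}} = - \frac{479679}{-1245675} - \frac{3110799}{\frac{20}{21} \cdot \frac{1}{2181}} = \left(-479679\right) \left(- \frac{1}{1245675}\right) - \frac{3110799}{\frac{20}{21} \cdot \frac{1}{2181}} = \frac{159893}{415225} - \frac{3110799}{\frac{20}{45801}} = \frac{159893}{415225} - \frac{142477704999}{20} = - \frac{11832061011002383}{1660900}$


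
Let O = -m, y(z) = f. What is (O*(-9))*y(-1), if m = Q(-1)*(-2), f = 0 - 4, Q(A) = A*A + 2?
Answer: 216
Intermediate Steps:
Q(A) = 2 + A² (Q(A) = A² + 2 = 2 + A²)
f = -4
y(z) = -4
m = -6 (m = (2 + (-1)²)*(-2) = (2 + 1)*(-2) = 3*(-2) = -6)
O = 6 (O = -1*(-6) = 6)
(O*(-9))*y(-1) = (6*(-9))*(-4) = -54*(-4) = 216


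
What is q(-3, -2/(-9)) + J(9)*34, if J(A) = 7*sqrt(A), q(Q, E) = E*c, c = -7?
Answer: 6412/9 ≈ 712.44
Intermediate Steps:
q(Q, E) = -7*E (q(Q, E) = E*(-7) = -7*E)
q(-3, -2/(-9)) + J(9)*34 = -(-14)/(-9) + (7*sqrt(9))*34 = -(-14)*(-1)/9 + (7*3)*34 = -7*2/9 + 21*34 = -14/9 + 714 = 6412/9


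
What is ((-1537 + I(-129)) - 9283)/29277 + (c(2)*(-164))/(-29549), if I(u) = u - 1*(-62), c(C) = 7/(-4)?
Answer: -110034154/288368691 ≈ -0.38157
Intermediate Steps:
c(C) = -7/4 (c(C) = 7*(-¼) = -7/4)
I(u) = 62 + u (I(u) = u + 62 = 62 + u)
((-1537 + I(-129)) - 9283)/29277 + (c(2)*(-164))/(-29549) = ((-1537 + (62 - 129)) - 9283)/29277 - 7/4*(-164)/(-29549) = ((-1537 - 67) - 9283)*(1/29277) + 287*(-1/29549) = (-1604 - 9283)*(1/29277) - 287/29549 = -10887*1/29277 - 287/29549 = -3629/9759 - 287/29549 = -110034154/288368691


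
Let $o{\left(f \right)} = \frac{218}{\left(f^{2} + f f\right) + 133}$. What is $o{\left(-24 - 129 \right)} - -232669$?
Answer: $\frac{10924042437}{46951} \approx 2.3267 \cdot 10^{5}$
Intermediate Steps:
$o{\left(f \right)} = \frac{218}{133 + 2 f^{2}}$ ($o{\left(f \right)} = \frac{218}{\left(f^{2} + f^{2}\right) + 133} = \frac{218}{2 f^{2} + 133} = \frac{218}{133 + 2 f^{2}}$)
$o{\left(-24 - 129 \right)} - -232669 = \frac{218}{133 + 2 \left(-24 - 129\right)^{2}} - -232669 = \frac{218}{133 + 2 \left(-153\right)^{2}} + 232669 = \frac{218}{133 + 2 \cdot 23409} + 232669 = \frac{218}{133 + 46818} + 232669 = \frac{218}{46951} + 232669 = \frac{10924042437}{46951}$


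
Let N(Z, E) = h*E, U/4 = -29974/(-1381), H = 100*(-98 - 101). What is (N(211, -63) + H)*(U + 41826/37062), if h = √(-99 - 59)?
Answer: -14929468405700/8530437 - 15754715403*I*√158/2843479 ≈ -1.7501e+6 - 69645.0*I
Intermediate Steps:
h = I*√158 (h = √(-158) = I*√158 ≈ 12.57*I)
H = -19900 (H = 100*(-199) = -19900)
U = 119896/1381 (U = 4*(-29974/(-1381)) = 4*(-29974*(-1/1381)) = 4*(29974/1381) = 119896/1381 ≈ 86.818)
N(Z, E) = I*E*√158 (N(Z, E) = (I*√158)*E = I*E*√158)
(N(211, -63) + H)*(U + 41826/37062) = (I*(-63)*√158 - 19900)*(119896/1381 + 41826/37062) = (-63*I*√158 - 19900)*(119896/1381 + 41826*(1/37062)) = (-19900 - 63*I*√158)*(119896/1381 + 6971/6177) = (-19900 - 63*I*√158)*(750224543/8530437) = -14929468405700/8530437 - 15754715403*I*√158/2843479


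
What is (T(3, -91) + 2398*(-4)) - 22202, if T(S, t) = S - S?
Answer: -31794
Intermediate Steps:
T(S, t) = 0
(T(3, -91) + 2398*(-4)) - 22202 = (0 + 2398*(-4)) - 22202 = (0 - 9592) - 22202 = -9592 - 22202 = -31794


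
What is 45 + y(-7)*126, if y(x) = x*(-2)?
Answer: 1809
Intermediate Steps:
y(x) = -2*x
45 + y(-7)*126 = 45 - 2*(-7)*126 = 45 + 14*126 = 45 + 1764 = 1809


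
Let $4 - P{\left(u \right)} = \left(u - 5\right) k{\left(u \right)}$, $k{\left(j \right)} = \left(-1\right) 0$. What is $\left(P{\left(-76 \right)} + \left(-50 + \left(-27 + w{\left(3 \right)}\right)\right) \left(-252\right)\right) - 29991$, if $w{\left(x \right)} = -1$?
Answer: $-10331$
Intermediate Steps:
$k{\left(j \right)} = 0$
$P{\left(u \right)} = 4$ ($P{\left(u \right)} = 4 - \left(u - 5\right) 0 = 4 - \left(-5 + u\right) 0 = 4 - 0 = 4 + 0 = 4$)
$\left(P{\left(-76 \right)} + \left(-50 + \left(-27 + w{\left(3 \right)}\right)\right) \left(-252\right)\right) - 29991 = \left(4 + \left(-50 - 28\right) \left(-252\right)\right) - 29991 = \left(4 - -19656\right) - 29991 = \left(4 + 19656\right) - 29991 = 19660 - 29991 = -10331$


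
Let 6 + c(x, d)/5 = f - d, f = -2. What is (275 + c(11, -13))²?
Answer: 90000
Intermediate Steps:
c(x, d) = -40 - 5*d (c(x, d) = -30 + 5*(-2 - d) = -30 + (-10 - 5*d) = -40 - 5*d)
(275 + c(11, -13))² = (275 + (-40 - 5*(-13)))² = (275 + (-40 + 65))² = (275 + 25)² = 300² = 90000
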